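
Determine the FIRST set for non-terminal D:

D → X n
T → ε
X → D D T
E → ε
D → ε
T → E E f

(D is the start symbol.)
{ 'f', 'n', ε }

FIRST sets of the other non-terminals involved (by the same procedure, iterated to a fixed point):
  FIRST(X) = { 'f', 'n', ε }

From D → X n:
  - X is a non-terminal: add FIRST(X) \ {ε} = { 'f', 'n' }
    X is nullable, so continue to the next symbol
  - n is a terminal: add 'n' and stop
From D → ε:
  - ε-production, so ε ∈ FIRST(D)

Collecting: FIRST(D) = { 'f', 'n', ε }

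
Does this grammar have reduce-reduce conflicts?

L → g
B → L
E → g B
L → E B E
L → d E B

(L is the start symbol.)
No reduce-reduce conflicts

A reduce-reduce conflict occurs when an LR(0) state has two complete items [A → α .] and [B → β .] — both call for a reduction, and with no lookahead the parser cannot choose between them.

Augment with L' → L and build the canonical LR(0) collection (I0 = CLOSURE({[L' → . L]}), then GOTO on every symbol after a dot until no new states appear). It has 12 states:
  I0: { [E → . g B], [L → . E B E], [L → . d E B], [L → . g], [L' → . L] }  — shift
  I1: { [B → . L], [E → . g B], [L → . E B E], [L → . d E B], [L → . g], [L → E . B E] }  — shift
  I2: { [L' → L .] }  — accept
  I3: { [E → . g B], [L → d . E B] }  — shift
  I4: { [B → . L], [E → . g B], [E → g . B], [L → . E B E], [L → . d E B], [L → . g], [L → g .] }  — shift, reduce
  I5: { [E → g B .] }  — reduce
  I6: { [B → L .] }  — reduce
  I7: { [B → . L], [E → . g B], [L → . E B E], [L → . d E B], [L → . g], [L → d E . B] }  — shift
  I8: { [B → . L], [E → . g B], [E → g . B], [L → . E B E], [L → . d E B], [L → . g] }  — shift
  I9: { [L → d E B .] }  — reduce
  I10: { [E → . g B], [L → E B . E] }  — shift
  I11: { [L → E B E .] }  — reduce

No state contains more than one complete item.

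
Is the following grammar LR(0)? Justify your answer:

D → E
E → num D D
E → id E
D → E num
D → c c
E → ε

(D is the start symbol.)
No. Shift-reduce conflict between [E → .] and [D → . c c]

A grammar is LR(0) if no state in the canonical LR(0) collection has:
  - both a shift item (dot before a terminal) and a complete item (shift-reduce conflict), or
  - two or more complete items (reduce-reduce conflict; the accept item [D' → D .] counts as a complete item here).

Augment with D' → D and build the canonical LR(0) collection (I0 = CLOSURE({[D' → . D]}), then GOTO on every symbol after a dot until no new states appear). It has 11 states:
  I0: { [D → . E num], [D → . E], [D → . c c], [D' → . D], [E → . id E], [E → . num D D], [E → .] }  — shift, reduce
  I1: { [D' → D .] }  — accept
  I2: { [D → E . num], [D → E .] }  — shift, reduce
  I3: { [D → c . c] }  — shift
  I4: { [E → . id E], [E → . num D D], [E → .], [E → id . E] }  — shift, reduce
  I5: { [D → . E num], [D → . E], [D → . c c], [E → . id E], [E → . num D D], [E → .], [E → num . D D] }  — shift, reduce
  I6: { [D → . E num], [D → . E], [D → . c c], [E → . id E], [E → . num D D], [E → .], [E → num D . D] }  — shift, reduce
  I7: { [E → num D D .] }  — reduce
  I8: { [E → id E .] }  — reduce
  I9: { [D → c c .] }  — reduce
  I10: { [D → E num .] }  — reduce

Conflict in state I0:
  Shift-reduce conflict between [E → .] and [D → . c c]
So the grammar is NOT LR(0).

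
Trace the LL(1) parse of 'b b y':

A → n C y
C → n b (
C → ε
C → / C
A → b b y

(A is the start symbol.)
Stack is shown with the top on the left.

Stack    Input    Action
------------------------
A $      b b y $  output A → b b y
b b y $  b b y $  match 'b'
b y $    b y $    match 'b'
y $      y $      match 'y'
$        $        accept

The string is accepted.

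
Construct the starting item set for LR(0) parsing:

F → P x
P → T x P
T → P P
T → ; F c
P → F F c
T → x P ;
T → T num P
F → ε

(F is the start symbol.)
First, augment the grammar with F' → F
I₀ = CLOSURE({ [F' → . F] }):
  [F' → . F] has the dot before F: add [F → . P x], [F → .]
  [F → . P x] has the dot before P: add [P → . T x P], [P → . F F c]
  [P → . T x P] has the dot before T: add [T → . P P], [T → . ; F c], [T → . x P ;], [T → . T num P]
No further items can be added.

I₀ = { [F → . P x], [F → .], [F' → . F], [P → . F F c], [P → . T x P], [T → . ; F c], [T → . P P], [T → . T num P], [T → . x P ;] }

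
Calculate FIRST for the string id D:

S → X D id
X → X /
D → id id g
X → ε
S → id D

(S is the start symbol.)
To compute FIRST(id D), process the symbols left to right:
Symbol id is a terminal. Add 'id' and stop.
FIRST(id D) = { 'id' }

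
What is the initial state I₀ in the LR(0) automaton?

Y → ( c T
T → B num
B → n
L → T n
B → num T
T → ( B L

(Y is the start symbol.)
First, augment the grammar with Y' → Y
I₀ = CLOSURE({ [Y' → . Y] }):
  [Y' → . Y] has the dot before Y: add [Y → . ( c T]
No further items can be added.

I₀ = { [Y → . ( c T], [Y' → . Y] }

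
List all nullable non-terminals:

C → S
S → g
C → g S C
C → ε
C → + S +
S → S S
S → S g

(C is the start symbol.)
A non-terminal is nullable if it can derive ε (the empty string): either it has an ε-production, or it has a production whose right-hand side consists entirely of nullable non-terminals.

ε-productions: C → ε
So C is immediately nullable.
No further non-terminal can be added: every production for the remaining non-terminals contains a terminal or a non-nullable non-terminal.
Nullable = { 'C' }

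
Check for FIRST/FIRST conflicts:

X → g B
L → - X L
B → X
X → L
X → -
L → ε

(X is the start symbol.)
A FIRST/FIRST conflict occurs when two productions N → α and N → β for the same non-terminal have FIRST(α) ∩ FIRST(β) ≠ ∅ (with ε ∈ FIRST of a nullable right-hand side, so two nullable alternatives also conflict).

FIRST sets of the non-terminals at (or reachable through a nullable prefix from) the front of some alternative:
  FIRST(L) = { '-', ε }

Productions for X:
  X → g B: FIRST = { 'g' }
  X → L: FIRST = { '-', ε }
  X → -: FIRST = { '-' }
Productions for L:
  L → - X L: FIRST = { '-' }
  L → ε: FIRST = { ε }
B has only one production, so no FIRST/FIRST conflict is possible there.

Conflict for X: X → L and X → -
  Overlap: { '-' }

Answer: Yes. X → L / X → '-' on { '-' }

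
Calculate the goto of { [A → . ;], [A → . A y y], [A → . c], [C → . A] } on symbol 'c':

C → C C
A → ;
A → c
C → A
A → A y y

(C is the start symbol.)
{ [A → c .] }

GOTO(I, 'c') = CLOSURE({ [A → αX.β] : [A → α.Xβ] ∈ I, X = 'c' })

Items with dot before 'c', with the dot advanced:
  [A → . c] → [A → c .]
Closure adds nothing (no advanced item has the dot before a non-terminal).

GOTO = { [A → c .] }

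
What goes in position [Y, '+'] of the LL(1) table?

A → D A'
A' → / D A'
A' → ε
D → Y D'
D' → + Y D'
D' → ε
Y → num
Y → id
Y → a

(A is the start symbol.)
Empty (error entry)

To find M[Y, '+'], we find productions for Y where '+' is in the predict set (PREDICT(N → α) = (FIRST(α) \ {ε}) ∪ (FOLLOW(N) if α ⇒* ε)).

Y → num: PREDICT = { 'num' }
Y → id: PREDICT = { 'id' }
Y → a: PREDICT = { 'a' }

M[Y, '+'] is empty (no production applies)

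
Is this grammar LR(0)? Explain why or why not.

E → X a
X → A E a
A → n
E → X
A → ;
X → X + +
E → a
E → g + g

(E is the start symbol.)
No. Shift-reduce conflict between [E → X .] and [E → X . a]

Augment with E' → E and build the canonical LR(0) collection (I0 = CLOSURE({[E' → . E]}), then GOTO on every symbol after a dot until no new states appear). It has 15 states:
  I0: { [A → . ;], [A → . n], [E → . X a], [E → . X], [E → . a], [E → . g + g], [E' → . E], [X → . A E a], [X → . X + +] }  — shift
  I1: { [A → ; .] }  — reduce
  I2: { [A → . ;], [A → . n], [E → . X a], [E → . X], [E → . a], [E → . g + g], [X → . A E a], [X → . X + +], [X → A . E a] }  — shift
  I3: { [E' → E .] }  — accept
  I4: { [E → X . a], [E → X .], [X → X . + +] }  — shift, reduce
  I5: { [E → a .] }  — reduce
  I6: { [E → g . + g] }  — shift
  I7: { [A → n .] }  — reduce
  I8: { [E → g + . g] }  — shift
  I9: { [E → g + g .] }  — reduce
  I10: { [X → X + . +] }  — shift
  I11: { [E → X a .] }  — reduce
  I12: { [X → X + + .] }  — reduce
  I13: { [X → A E . a] }  — shift
  I14: { [X → A E a .] }  — reduce

Conflict in state I4:
  Shift-reduce conflict between [E → X .] and [E → X . a]
So the grammar is NOT LR(0).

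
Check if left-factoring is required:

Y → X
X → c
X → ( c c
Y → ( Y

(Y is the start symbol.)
Left-factoring is needed when two productions for the same non-terminal
share a common prefix on the right-hand side.

Productions for Y:
  Y → X
  Y → ( Y
Productions for X:
  X → c
  X → ( c c

No common prefixes found.

Answer: No, left-factoring is not needed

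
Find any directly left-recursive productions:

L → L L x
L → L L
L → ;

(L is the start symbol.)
Yes, L is left-recursive

L → L L x: LEFT RECURSIVE (starts with L)
L → L L: LEFT RECURSIVE (starts with L)
L → ;: starts with ';'

The grammar has direct left recursion on: L.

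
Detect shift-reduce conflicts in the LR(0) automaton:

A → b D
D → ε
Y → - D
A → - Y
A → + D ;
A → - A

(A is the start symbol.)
Yes — I6: [D → .] vs [A → . + D ;]

A shift-reduce conflict occurs when an LR(0) state has both:
  - a complete (reduce) item [A → α .] (dot at the end), and
  - a shift item [B → β . c γ] (dot before a terminal).

Augment with A' → A and build the canonical LR(0) collection (I0 = CLOSURE({[A' → . A]}), then GOTO on every symbol after a dot until no new states appear). It has 12 states:
  I0: { [A → . + D ;], [A → . - A], [A → . - Y], [A → . b D], [A' → . A] }  — shift
  I1: { [A → + . D ;], [D → .] }  — reduce
  I2: { [A → - . A], [A → - . Y], [A → . + D ;], [A → . - A], [A → . - Y], [A → . b D], [Y → . - D] }  — shift
  I3: { [A' → A .] }  — accept
  I4: { [A → b . D], [D → .] }  — reduce
  I5: { [A → b D .] }  — reduce
  I6: { [A → - . A], [A → - . Y], [A → . + D ;], [A → . - A], [A → . - Y], [A → . b D], [D → .], [Y → - . D], [Y → . - D] }  — shift, reduce
  I7: { [A → - A .] }  — reduce
  I8: { [A → - Y .] }  — reduce
  I9: { [Y → - D .] }  — reduce
  I10: { [A → + D . ;] }  — shift
  I11: { [A → + D ; .] }  — reduce

I6 contains reduce item [D → .] and shift items [A → . + D ;], [A → . - A], [A → . - Y], [A → . b D], [Y → . - D] — shift-reduce conflict.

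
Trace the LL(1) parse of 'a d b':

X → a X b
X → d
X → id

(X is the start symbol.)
Stack is shown with the top on the left.

Stack    Input    Action
------------------------
X $      a d b $  output X → a X b
a X b $  a d b $  match 'a'
X b $    d b $    output X → d
d b $    d b $    match 'd'
b $      b $      match 'b'
$        $        accept

The string is accepted.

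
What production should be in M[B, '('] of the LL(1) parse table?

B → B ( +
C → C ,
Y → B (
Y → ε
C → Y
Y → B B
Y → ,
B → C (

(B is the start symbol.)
B → B ( +, B → C (

To find M[B, '('], we find productions for B where '(' is in the predict set (PREDICT(N → α) = (FIRST(α) \ {ε}) ∪ (FOLLOW(N) if α ⇒* ε)).

Relevant sets:
  FIRST(B) = { '(', ',' }
  FIRST(C) = { '(', ',', ε }

B → B ( +: PREDICT = { '(', ',' }
  '(' is in predict set, so this production goes in M[B, '(']
B → C (: PREDICT = { '(', ',' }
  '(' is in predict set, so this production goes in M[B, '(']

M[B, '('] = B → B ( +, B → C (  (a multiply-defined cell — the grammar is not LL(1))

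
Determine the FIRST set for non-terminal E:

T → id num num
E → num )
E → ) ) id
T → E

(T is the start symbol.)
To compute FIRST(E), examine every production with E on the left-hand side, reading each right-hand side left to right until a non-nullable symbol is reached.

From E → num ):
  - num is a terminal: add 'num' and stop
From E → ) ) id:
  - ')' is a terminal: add ')' and stop

Collecting: FIRST(E) = { ')', 'num' }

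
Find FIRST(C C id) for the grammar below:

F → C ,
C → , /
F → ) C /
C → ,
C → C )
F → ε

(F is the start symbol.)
{ ',' }

FIRST sets of the non-terminals involved (from the grammar, by fixed-point iteration):
  FIRST(C) = { ',' }

To compute FIRST(C C id), process the symbols left to right:
Symbol C is a non-terminal. Add FIRST(C) \ {ε} = { ',' }
C is not nullable (ε ∉ FIRST(C)), so stop here.
FIRST(C C id) = { ',' }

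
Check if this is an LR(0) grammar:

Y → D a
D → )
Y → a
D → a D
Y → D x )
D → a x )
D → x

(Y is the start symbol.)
Augment with Y' → Y and build the canonical LR(0) collection (I0 = CLOSURE({[Y' → . Y]}), then GOTO on every symbol after a dot until no new states appear). It has 13 states:
  I0: { [D → . )], [D → . a D], [D → . a x )], [D → . x], [Y → . D a], [Y → . D x )], [Y → . a], [Y' → . Y] }  — shift
  I1: { [D → ) .] }  — reduce
  I2: { [Y → D . a], [Y → D . x )] }  — shift
  I3: { [Y' → Y .] }  — accept
  I4: { [D → . )], [D → . a D], [D → . a x )], [D → . x], [D → a . D], [D → a . x )], [Y → a .] }  — shift, reduce
  I5: { [D → x .] }  — reduce
  I6: { [D → a D .] }  — reduce
  I7: { [D → . )], [D → . a D], [D → . a x )], [D → . x], [D → a . D], [D → a . x )] }  — shift
  I8: { [D → a x . )], [D → x .] }  — shift, reduce
  I9: { [D → a x ) .] }  — reduce
  I10: { [Y → D a .] }  — reduce
  I11: { [Y → D x . )] }  — shift
  I12: { [Y → D x ) .] }  — reduce

Conflict in state I4:
  Shift-reduce conflict between [Y → a .] and [D → . )]
So the grammar is NOT LR(0).

Answer: No. Shift-reduce conflict between [Y → a .] and [D → . )]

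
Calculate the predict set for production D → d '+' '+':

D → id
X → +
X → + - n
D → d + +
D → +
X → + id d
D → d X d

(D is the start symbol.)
{ 'd' }

PREDICT(D → d '+' '+') = (FIRST(RHS) \ {ε}) ∪ (FOLLOW(D) if ε ∈ FIRST(RHS), i.e. RHS ⇒* ε)
FIRST(d '+' '+') = { 'd' }
ε ∉ FIRST(d '+' '+'), so FOLLOW(D) is not added.
PREDICT(D → d '+' '+') = { 'd' }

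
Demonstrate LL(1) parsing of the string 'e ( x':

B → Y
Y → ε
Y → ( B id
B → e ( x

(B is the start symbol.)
LL(1) parsing maintains a stack (initially the start symbol over $) and the input. At each step: if the stack top is a terminal, match it against the current input token; if it is a non-terminal N, replace it with the RHS of M[N, lookahead] (the unique production whose predict set contains the lookahead).

Stack is shown with the top on the left.

Stack    Input    Action
------------------------
B $      e ( x $  output B → e ( x
e ( x $  e ( x $  match 'e'
( x $    ( x $    match '('
x $      x $      match 'x'
$        $        accept

The string is accepted.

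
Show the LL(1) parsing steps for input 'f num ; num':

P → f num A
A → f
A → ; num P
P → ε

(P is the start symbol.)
LL(1) parsing maintains a stack (initially the start symbol over $) and the input. At each step: if the stack top is a terminal, match it against the current input token; if it is a non-terminal N, replace it with the RHS of M[N, lookahead] (the unique production whose predict set contains the lookahead).

Stack is shown with the top on the left.

Stack      Input          Action
--------------------------------
P $        f num ; num $  output P → f num A
f num A $  f num ; num $  match 'f'
num A $    num ; num $    match 'num'
A $        ; num $        output A → ; num P
; num P $  ; num $        match ';'
num P $    num $          match 'num'
P $        $              output P → ε
$          $              accept

The string is accepted.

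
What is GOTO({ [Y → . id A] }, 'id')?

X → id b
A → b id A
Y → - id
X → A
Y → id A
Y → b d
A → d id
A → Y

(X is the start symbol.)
{ [A → . Y], [A → . b id A], [A → . d id], [Y → . - id], [Y → . b d], [Y → . id A], [Y → id . A] }

GOTO(I, 'id') = CLOSURE({ [A → αX.β] : [A → α.Xβ] ∈ I, X = 'id' })

Items with dot before 'id', with the dot advanced:
  [Y → . id A] → [Y → id . A]
Closure of the advanced items:
  [Y → id . A] has the dot before A: add [A → . b id A], [A → . d id], [A → . Y]
  [A → . Y] has the dot before Y: add [Y → . - id], [Y → . id A], [Y → . b d]

GOTO = { [A → . Y], [A → . b id A], [A → . d id], [Y → . - id], [Y → . b d], [Y → . id A], [Y → id . A] }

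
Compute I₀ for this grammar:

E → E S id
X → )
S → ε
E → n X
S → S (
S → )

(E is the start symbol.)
First, augment the grammar with E' → E
I₀ = CLOSURE({ [E' → . E] }):
  [E' → . E] has the dot before E: add [E → . E S id], [E → . n X]
No further items can be added.

I₀ = { [E → . E S id], [E → . n X], [E' → . E] }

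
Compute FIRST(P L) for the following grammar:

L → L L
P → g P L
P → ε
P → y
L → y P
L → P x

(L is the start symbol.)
FIRST sets of the non-terminals involved (from the grammar, by fixed-point iteration):
  FIRST(P) = { 'g', 'y', ε }
  FIRST(L) = { 'g', 'x', 'y' }

To compute FIRST(P L), process the symbols left to right:
Symbol P is a non-terminal. Add FIRST(P) \ {ε} = { 'g', 'y' }
P is nullable (ε ∈ FIRST(P)), continue to the next symbol.
Symbol L is a non-terminal. Add FIRST(L) \ {ε} = { 'g', 'x', 'y' }
L is not nullable (ε ∉ FIRST(L)), so stop here.
FIRST(P L) = { 'g', 'x', 'y' }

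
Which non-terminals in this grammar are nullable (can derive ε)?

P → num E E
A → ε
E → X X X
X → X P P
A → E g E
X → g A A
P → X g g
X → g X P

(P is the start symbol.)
ε-productions: A → ε
So A is immediately nullable.
No further non-terminal can be added: every production for the remaining non-terminals contains a terminal or a non-nullable non-terminal.
Nullable = { 'A' }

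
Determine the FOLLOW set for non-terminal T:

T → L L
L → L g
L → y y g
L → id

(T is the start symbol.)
{ $ }

To compute FOLLOW(T), find every occurrence of T on a right-hand side N → α T β: add FIRST(β) \ {ε}, and if β is empty or nullable also add FOLLOW(N). Iterate to a fixed point.

T is the start symbol, so $ ∈ FOLLOW(T).
T does not occur on any right-hand side.

Taking the union: FOLLOW(T) = { $ }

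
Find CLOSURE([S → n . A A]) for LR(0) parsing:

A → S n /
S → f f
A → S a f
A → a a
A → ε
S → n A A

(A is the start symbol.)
{ [A → . S a f], [A → . S n /], [A → . a a], [A → .], [S → . f f], [S → . n A A], [S → n . A A] }

To compute CLOSURE, for each item [A → α.Bβ] where B is a non-terminal, add [B → .γ] for all productions B → γ; repeat for the newly added items until nothing changes.

Start with: [S → n . A A]
  [S → n . A A] has the dot before A: add [A → . S n /], [A → . S a f], [A → . a a], [A → .]
  [A → . S n /] has the dot before S: add [S → . f f], [S → . n A A]
No further items can be added.

CLOSURE = { [A → . S a f], [A → . S n /], [A → . a a], [A → .], [S → . f f], [S → . n A A], [S → n . A A] }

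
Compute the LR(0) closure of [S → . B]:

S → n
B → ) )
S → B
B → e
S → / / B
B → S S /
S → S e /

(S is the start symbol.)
Start with: [S → . B]
  [S → . B] has the dot before B: add [B → . ) )], [B → . e], [B → . S S /]
  [B → . S S /] has the dot before S: add [S → . n], [S → . / / B], [S → . S e /]
No further items can be added.

CLOSURE = { [B → . ) )], [B → . S S /], [B → . e], [S → . / / B], [S → . B], [S → . S e /], [S → . n] }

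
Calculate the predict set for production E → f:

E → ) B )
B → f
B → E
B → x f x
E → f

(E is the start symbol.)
PREDICT(E → f) = (FIRST(RHS) \ {ε}) ∪ (FOLLOW(E) if ε ∈ FIRST(RHS), i.e. RHS ⇒* ε)
FIRST(f) = { 'f' }
ε ∉ FIRST(f), so FOLLOW(E) is not added.
PREDICT(E → f) = { 'f' }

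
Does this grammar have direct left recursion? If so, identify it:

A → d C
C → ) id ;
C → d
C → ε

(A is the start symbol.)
A → d C: starts with d
C → ) id ;: starts with ')'
C → d: starts with d
C → ε: starts with ε

No direct left recursion found.

Answer: No direct left recursion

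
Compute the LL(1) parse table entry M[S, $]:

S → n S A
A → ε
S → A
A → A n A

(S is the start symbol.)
S → A

To find M[S, $], we find productions for S where $ is in the predict set (PREDICT(N → α) = (FIRST(α) \ {ε}) ∪ (FOLLOW(N) if α ⇒* ε)).

Relevant sets:
  FIRST(A) = { 'n', ε }
  FOLLOW(S) = { $, 'n' }

S → n S A: PREDICT = { 'n' }
S → A: PREDICT = { $, 'n' }
  $ is in predict set, so this production goes in M[S, $]

M[S, $] = S → A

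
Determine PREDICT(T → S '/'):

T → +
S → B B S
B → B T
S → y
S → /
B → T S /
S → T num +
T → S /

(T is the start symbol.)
PREDICT(T → S '/') = (FIRST(RHS) \ {ε}) ∪ (FOLLOW(T) if ε ∈ FIRST(RHS), i.e. RHS ⇒* ε)
FIRST(S) = { '+', '/', 'y' }
FIRST(S '/') = { '+', '/', 'y' }
ε ∉ FIRST(S '/'), so FOLLOW(T) is not added.
PREDICT(T → S '/') = { '+', '/', 'y' }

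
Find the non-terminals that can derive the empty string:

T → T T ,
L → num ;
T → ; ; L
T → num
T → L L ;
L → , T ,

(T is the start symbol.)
A non-terminal is nullable if it can derive ε (the empty string): either it has an ε-production, or it has a production whose right-hand side consists entirely of nullable non-terminals.

There are no ε-productions, so no non-terminal can derive ε.
No non-terminals are nullable.

Answer: None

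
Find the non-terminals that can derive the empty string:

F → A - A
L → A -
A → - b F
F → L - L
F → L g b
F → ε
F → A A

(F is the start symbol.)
{ 'F' }

ε-productions: F → ε
So F is immediately nullable.
No further non-terminal can be added: every production for the remaining non-terminals contains a terminal or a non-nullable non-terminal.
Nullable = { 'F' }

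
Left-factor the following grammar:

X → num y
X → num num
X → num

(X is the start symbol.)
X → num X'
X' → y
X' → num
X' → ε

Left-factoring transforms A → αβ₁ | αβ₂ into A → αA' and A' → β₁ | β₂
(α is the longest common prefix among the alternatives). Repeat until
no nonterminal has two alternatives with a common prefix.

Round 1: X has alternatives sharing prefix 'num'. Introduce X': X → num X'
  Add: X' → y
  Add: X' → num
  Add: X' → ε

No remaining common prefixes — done.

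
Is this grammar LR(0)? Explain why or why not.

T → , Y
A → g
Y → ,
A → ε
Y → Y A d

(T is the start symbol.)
A grammar is LR(0) if no state in the canonical LR(0) collection has:
  - both a shift item (dot before a terminal) and a complete item (shift-reduce conflict), or
  - two or more complete items (reduce-reduce conflict; the accept item [T' → T .] counts as a complete item here).

Augment with T' → T and build the canonical LR(0) collection (I0 = CLOSURE({[T' → . T]}), then GOTO on every symbol after a dot until no new states appear). It has 8 states:
  I0: { [T → . , Y], [T' → . T] }  — shift
  I1: { [T → , . Y], [Y → . ,], [Y → . Y A d] }  — shift
  I2: { [T' → T .] }  — accept
  I3: { [Y → , .] }  — reduce
  I4: { [A → . g], [A → .], [T → , Y .], [Y → Y . A d] }  — shift, 2 reduces
  I5: { [Y → Y A . d] }  — shift
  I6: { [A → g .] }  — reduce
  I7: { [Y → Y A d .] }  — reduce

Conflict in state I4:
  Shift-reduce conflict between [A → .] and [A → . g]
So the grammar is NOT LR(0).

Answer: No. Shift-reduce conflict between [A → .] and [A → . g]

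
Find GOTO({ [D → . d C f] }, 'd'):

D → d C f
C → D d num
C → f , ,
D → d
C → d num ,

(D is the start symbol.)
GOTO(I, 'd') = CLOSURE({ [A → αX.β] : [A → α.Xβ] ∈ I, X = 'd' })

Items with dot before 'd', with the dot advanced:
  [D → . d C f] → [D → d . C f]
Closure of the advanced items:
  [D → d . C f] has the dot before C: add [C → . D d num], [C → . f , ,], [C → . d num ,]
  [C → . D d num] has the dot before D: add [D → . d C f], [D → . d]

GOTO = { [C → . D d num], [C → . d num ,], [C → . f , ,], [D → . d C f], [D → . d], [D → d . C f] }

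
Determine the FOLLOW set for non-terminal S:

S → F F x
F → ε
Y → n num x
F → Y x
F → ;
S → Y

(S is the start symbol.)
S is the start symbol, so $ ∈ FOLLOW(S).
S does not occur on any right-hand side.

Taking the union: FOLLOW(S) = { $ }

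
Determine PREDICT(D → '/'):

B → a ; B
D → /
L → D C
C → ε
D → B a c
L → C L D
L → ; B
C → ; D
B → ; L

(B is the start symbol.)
{ '/' }

PREDICT(D → '/') = (FIRST(RHS) \ {ε}) ∪ (FOLLOW(D) if ε ∈ FIRST(RHS), i.e. RHS ⇒* ε)
FIRST('/') = { '/' }
ε ∉ FIRST('/'), so FOLLOW(D) is not added.
PREDICT(D → '/') = { '/' }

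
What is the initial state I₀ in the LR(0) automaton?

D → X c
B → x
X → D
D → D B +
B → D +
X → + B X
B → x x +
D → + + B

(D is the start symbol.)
First, augment the grammar with D' → D
I₀ = CLOSURE({ [D' → . D] }):
  [D' → . D] has the dot before D: add [D → . X c], [D → . D B +], [D → . + + B]
  [D → . X c] has the dot before X: add [X → . D], [X → . + B X]
No further items can be added.

I₀ = { [D → . + + B], [D → . D B +], [D → . X c], [D' → . D], [X → . + B X], [X → . D] }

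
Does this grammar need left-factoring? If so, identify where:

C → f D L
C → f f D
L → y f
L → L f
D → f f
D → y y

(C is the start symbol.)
Yes, C has productions with common prefix 'f'

Left-factoring is needed when two productions for the same non-terminal
share a common prefix on the right-hand side.

Productions for C:
  C → f D L
  C → f f D
Productions for L:
  L → y f
  L → L f
Productions for D:
  D → f f
  D → y y

Found common prefix 'f' in productions for C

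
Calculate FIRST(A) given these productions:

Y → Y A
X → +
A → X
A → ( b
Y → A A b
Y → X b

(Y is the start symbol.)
{ '(', '+' }

FIRST sets of the other non-terminals involved (by the same procedure, iterated to a fixed point):
  FIRST(X) = { '+' }

From A → X:
  - X is a non-terminal: add FIRST(X) \ {ε} = { '+' }
    X is not nullable, so stop
From A → ( b:
  - '(' is a terminal: add '(' and stop

Collecting: FIRST(A) = { '(', '+' }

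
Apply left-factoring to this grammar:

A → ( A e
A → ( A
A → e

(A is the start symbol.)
A → ( A A'
A' → e
A' → ε
A → e

Left-factoring transforms A → αβ₁ | αβ₂ into A → αA' and A' → β₁ | β₂
(α is the longest common prefix among the alternatives). Repeat until
no nonterminal has two alternatives with a common prefix.

Round 1: A has alternatives sharing prefix '( A'. Introduce A': A → ( A A'
  Add: A' → e
  Add: A' → ε

No remaining common prefixes — done.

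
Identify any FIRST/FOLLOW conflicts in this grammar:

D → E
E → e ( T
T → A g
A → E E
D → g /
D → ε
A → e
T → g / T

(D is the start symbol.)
No FIRST/FOLLOW conflicts.

A FIRST/FOLLOW conflict occurs when a non-terminal N has a nullable alternative N → β (β ⇒* ε) and another alternative N → α with FIRST(α) ∩ FOLLOW(N) ≠ ∅: on such a lookahead the parser cannot decide between expanding α and letting N vanish via β.

Nullable non-terminals: D.
FIRST sets used below: FIRST(E) = { 'e' }

D: nullable alternative(s) D → ε; FOLLOW(D) = { $ }
  D → E: FIRST \ {ε} = { 'e' } — disjoint from FOLLOW(D)
  D → g /: FIRST \ {ε} = { 'g' } — disjoint from FOLLOW(D)
  D → ε: FIRST \ {ε} = { } — this is the only nullable alternative, skip

A, E, T have no nullable alternative, so no FIRST/FOLLOW check is needed there.

No FIRST/FOLLOW conflicts found.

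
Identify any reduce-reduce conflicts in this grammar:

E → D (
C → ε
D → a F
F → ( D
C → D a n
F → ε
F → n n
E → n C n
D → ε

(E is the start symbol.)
A reduce-reduce conflict occurs when an LR(0) state has two complete items [A → α .] and [B → β .] — both call for a reduction, and with no lookahead the parser cannot choose between them.

Augment with E' → E and build the canonical LR(0) collection (I0 = CLOSURE({[E' → . E]}), then GOTO on every symbol after a dot until no new states appear). It has 16 states:
  I0: { [D → . a F], [D → .], [E → . D (], [E → . n C n], [E' → . E] }  — shift, reduce
  I1: { [E → D . (] }  — shift
  I2: { [E' → E .] }  — accept
  I3: { [D → a . F], [F → . ( D], [F → . n n], [F → .] }  — shift, reduce
  I4: { [C → . D a n], [C → .], [D → . a F], [D → .], [E → n . C n] }  — shift, 2 reduces
  I5: { [E → n C . n] }  — shift
  I6: { [C → D . a n] }  — shift
  I7: { [C → D a . n] }  — shift
  I8: { [C → D a n .] }  — reduce
  I9: { [E → n C n .] }  — reduce
  I10: { [D → . a F], [D → .], [F → ( . D] }  — shift, reduce
  I11: { [D → a F .] }  — reduce
  I12: { [F → n . n] }  — shift
  I13: { [F → n n .] }  — reduce
  I14: { [F → ( D .] }  — reduce
  I15: { [E → D ( .] }  — reduce

I4 contains complete items [C → .], [D → .] — reduce-reduce conflict.

Answer: Yes — I4: [C → .] vs [D → .]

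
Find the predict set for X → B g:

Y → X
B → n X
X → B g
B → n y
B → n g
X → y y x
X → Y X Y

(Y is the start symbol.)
PREDICT(X → B g) = (FIRST(RHS) \ {ε}) ∪ (FOLLOW(X) if ε ∈ FIRST(RHS), i.e. RHS ⇒* ε)
FIRST(B) = { 'n' }
FIRST(B g) = { 'n' }
ε ∉ FIRST(B g), so FOLLOW(X) is not added.
PREDICT(X → B g) = { 'n' }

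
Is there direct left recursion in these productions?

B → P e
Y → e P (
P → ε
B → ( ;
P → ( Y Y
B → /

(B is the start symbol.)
No direct left recursion

B → P e: starts with P
Y → e P (: starts with e
P → ε: starts with ε
B → ( ;: starts with '('
P → ( Y Y: starts with '('
B → /: starts with '/'

No direct left recursion found.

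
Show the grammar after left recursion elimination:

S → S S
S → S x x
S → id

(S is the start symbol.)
S → id S'
S' → S S'
S' → x x S'
S' → ε

S is directly left-recursive. The standard transformation for
  A → A α₁ | ... | A α_m | β₁ | ... | β_n
is
  A  → β₁ A' | ... | β_n A'
  A' → α₁ A' | ... | α_m A' | ε

S → id becomes S → id S'
S → S S becomes S' → S S'
S → S x x becomes S' → x x S'
Add S' → ε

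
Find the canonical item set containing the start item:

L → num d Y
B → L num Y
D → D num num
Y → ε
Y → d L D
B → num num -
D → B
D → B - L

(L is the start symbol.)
First, augment the grammar with L' → L
I₀ = CLOSURE({ [L' → . L] }):
  [L' → . L] has the dot before L: add [L → . num d Y]
No further items can be added.

I₀ = { [L → . num d Y], [L' → . L] }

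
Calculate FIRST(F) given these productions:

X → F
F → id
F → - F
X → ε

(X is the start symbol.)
{ '-', 'id' }

To compute FIRST(F), examine every production with F on the left-hand side, reading each right-hand side left to right until a non-nullable symbol is reached.

From F → id:
  - id is a terminal: add 'id' and stop
From F → - F:
  - '-' is a terminal: add '-' and stop

Collecting: FIRST(F) = { '-', 'id' }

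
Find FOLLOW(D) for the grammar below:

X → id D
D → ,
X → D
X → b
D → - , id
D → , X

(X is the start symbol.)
{ $ }

In X → id D: D is at the end, add FOLLOW(X)
In X → D: D is at the end, add FOLLOW(X)

The FOLLOW sets referred to above (computed the same way, to a fixed point):
  FOLLOW(X) = { $ }

Taking the union: FOLLOW(D) = { $ }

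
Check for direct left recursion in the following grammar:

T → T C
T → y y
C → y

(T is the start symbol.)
Yes, T is left-recursive

Direct left recursion occurs when N → N α for some non-terminal N (the right-hand side begins with the left-hand side itself).

T → T C: LEFT RECURSIVE (starts with T)
T → y y: starts with y
C → y: starts with y

The grammar has direct left recursion on: T.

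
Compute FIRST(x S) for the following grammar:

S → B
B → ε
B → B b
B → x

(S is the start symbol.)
{ 'x' }

To compute FIRST(x S), process the symbols left to right:
Symbol x is a terminal. Add 'x' and stop.
FIRST(x S) = { 'x' }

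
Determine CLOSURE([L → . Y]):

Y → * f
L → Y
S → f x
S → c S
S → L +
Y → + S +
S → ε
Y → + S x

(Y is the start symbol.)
{ [L → . Y], [Y → . * f], [Y → . + S +], [Y → . + S x] }

To compute CLOSURE, for each item [A → α.Bβ] where B is a non-terminal, add [B → .γ] for all productions B → γ; repeat for the newly added items until nothing changes.

Start with: [L → . Y]
  [L → . Y] has the dot before Y: add [Y → . * f], [Y → . + S +], [Y → . + S x]
No further items can be added.

CLOSURE = { [L → . Y], [Y → . * f], [Y → . + S +], [Y → . + S x] }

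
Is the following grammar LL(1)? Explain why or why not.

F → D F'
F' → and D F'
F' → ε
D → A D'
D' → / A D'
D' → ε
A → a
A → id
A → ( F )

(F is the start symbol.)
A grammar is LL(1) if for each non-terminal N with multiple productions, the predict sets of those productions are pairwise disjoint, where PREDICT(N → α) = (FIRST(α) \ {ε}) ∪ (FOLLOW(N) if α ⇒* ε).

Relevant sets:
  FOLLOW(F') = { $, ')' }
  FOLLOW(D') = { $, ')', 'and' }

For F':
  PREDICT(F' → and D F') = { 'and' }
  PREDICT(F' → ε) = { $, ')' }
For D':
  PREDICT(D' → '/' A D') = { '/' }
  PREDICT(D' → ε) = { $, ')', 'and' }
For A:
  PREDICT(A → a) = { 'a' }
  PREDICT(A → id) = { 'id' }
  PREDICT(A → '(' F ')') = { '(' }
F, D have a single production, so nothing to check there.

All predict sets are disjoint. The grammar IS LL(1).

Answer: Yes, the grammar is LL(1).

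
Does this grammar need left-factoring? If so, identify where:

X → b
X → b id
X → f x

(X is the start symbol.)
Yes, X has productions with common prefix 'b'

Left-factoring is needed when two productions for the same non-terminal
share a common prefix on the right-hand side.

Productions for X:
  X → b
  X → b id
  X → f x

Found common prefix 'b' in productions for X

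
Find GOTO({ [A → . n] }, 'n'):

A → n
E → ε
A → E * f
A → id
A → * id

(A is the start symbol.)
{ [A → n .] }

GOTO(I, 'n') = CLOSURE({ [A → αX.β] : [A → α.Xβ] ∈ I, X = 'n' })

Items with dot before 'n', with the dot advanced:
  [A → . n] → [A → n .]
Closure adds nothing (no advanced item has the dot before a non-terminal).

GOTO = { [A → n .] }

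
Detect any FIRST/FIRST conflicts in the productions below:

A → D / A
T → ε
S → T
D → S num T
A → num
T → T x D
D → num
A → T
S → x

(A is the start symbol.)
Yes. A → D '/' A / A → num on { 'num' }; A → D '/' A / A → T on { 'x' }; S → T / S → x on { 'x' }; D → S num T / D → num on { 'num' }

FIRST sets of the non-terminals at (or reachable through a nullable prefix from) the front of some alternative:
  FIRST(D) = { 'num', 'x' }
  FIRST(T) = { 'x', ε }
  FIRST(S) = { 'x', ε }

Productions for A:
  A → D / A: FIRST = { 'num', 'x' }
  A → num: FIRST = { 'num' }
  A → T: FIRST = { 'x', ε }
Productions for T:
  T → ε: FIRST = { ε }
  T → T x D: FIRST = { 'x' }
Productions for S:
  S → T: FIRST = { 'x', ε }
  S → x: FIRST = { 'x' }
Productions for D:
  D → S num T: FIRST = { 'num', 'x' }
  D → num: FIRST = { 'num' }

Conflict for A: A → D / A and A → num
  Overlap: { 'num' }
Conflict for A: A → D / A and A → T
  Overlap: { 'x' }
Conflict for S: S → T and S → x
  Overlap: { 'x' }
Conflict for D: D → S num T and D → num
  Overlap: { 'num' }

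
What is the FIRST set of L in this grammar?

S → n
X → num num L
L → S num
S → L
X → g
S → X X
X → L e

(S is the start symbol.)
{ 'g', 'n', 'num' }

FIRST sets of the other non-terminals involved (by the same procedure, iterated to a fixed point):
  FIRST(S) = { 'g', 'n', 'num' }

From L → S num:
  - S is a non-terminal: add FIRST(S) \ {ε} = { 'g', 'n', 'num' }
    S is not nullable, so stop

Collecting: FIRST(L) = { 'g', 'n', 'num' }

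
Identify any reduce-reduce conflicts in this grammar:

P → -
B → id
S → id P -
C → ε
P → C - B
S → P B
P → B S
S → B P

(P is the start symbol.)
A reduce-reduce conflict occurs when an LR(0) state has two complete items [A → α .] and [B → β .] — both call for a reduction, and with no lookahead the parser cannot choose between them.

Augment with P' → P and build the canonical LR(0) collection (I0 = CLOSURE({[P' → . P]}), then GOTO on every symbol after a dot until no new states appear). It has 16 states:
  I0: { [B → . id], [C → .], [P → . -], [P → . B S], [P → . C - B], [P' → . P] }  — shift, reduce
  I1: { [P → - .] }  — reduce
  I2: { [B → . id], [C → .], [P → . -], [P → . B S], [P → . C - B], [P → B . S], [S → . B P], [S → . P B], [S → . id P -] }  — shift, reduce
  I3: { [P → C . - B] }  — shift
  I4: { [P' → P .] }  — accept
  I5: { [B → id .] }  — reduce
  I6: { [B → . id], [P → C - . B] }  — shift
  I7: { [P → C - B .] }  — reduce
  I8: { [B → . id], [C → .], [P → . -], [P → . B S], [P → . C - B], [P → B . S], [S → . B P], [S → . P B], [S → . id P -], [S → B . P] }  — shift, reduce
  I9: { [B → . id], [S → P . B] }  — shift
  I10: { [P → B S .] }  — reduce
  I11: { [B → . id], [B → id .], [C → .], [P → . -], [P → . B S], [P → . C - B], [S → id . P -] }  — shift, 2 reduces
  I12: { [S → id P . -] }  — shift
  I13: { [S → id P - .] }  — reduce
  I14: { [S → P B .] }  — reduce
  I15: { [B → . id], [S → B P .], [S → P . B] }  — shift, reduce

I11 contains complete items [B → id .], [C → .] — reduce-reduce conflict.

Answer: Yes — I11: [B → id .] vs [C → .]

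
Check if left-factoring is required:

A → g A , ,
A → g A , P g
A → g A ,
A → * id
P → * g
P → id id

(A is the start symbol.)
Left-factoring is needed when two productions for the same non-terminal
share a common prefix on the right-hand side.

Productions for A:
  A → g A , ,
  A → g A , P g
  A → g A ,
  A → * id
Productions for P:
  P → * g
  P → id id

Found common prefix 'g A ,' in productions for A

Answer: Yes, A has productions with common prefix 'g A ,'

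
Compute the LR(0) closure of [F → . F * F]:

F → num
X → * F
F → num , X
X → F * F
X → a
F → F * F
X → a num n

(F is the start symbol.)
{ [F → . F * F], [F → . num , X], [F → . num] }

To compute CLOSURE, for each item [A → α.Bβ] where B is a non-terminal, add [B → .γ] for all productions B → γ; repeat for the newly added items until nothing changes.

Start with: [F → . F * F]
  [F → . F * F] has the dot before F: add [F → . num], [F → . num , X]
No further items can be added.

CLOSURE = { [F → . F * F], [F → . num , X], [F → . num] }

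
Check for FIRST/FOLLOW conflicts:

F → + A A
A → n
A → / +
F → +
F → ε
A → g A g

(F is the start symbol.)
No FIRST/FOLLOW conflicts.

A FIRST/FOLLOW conflict occurs when a non-terminal N has a nullable alternative N → β (β ⇒* ε) and another alternative N → α with FIRST(α) ∩ FOLLOW(N) ≠ ∅: on such a lookahead the parser cannot decide between expanding α and letting N vanish via β.

Nullable non-terminals: F.

F: nullable alternative(s) F → ε; FOLLOW(F) = { $ }
  F → + A A: FIRST \ {ε} = { '+' } — disjoint from FOLLOW(F)
  F → +: FIRST \ {ε} = { '+' } — disjoint from FOLLOW(F)
  F → ε: FIRST \ {ε} = { } — this is the only nullable alternative, skip

A has no nullable alternative, so no FIRST/FOLLOW check is needed there.

No FIRST/FOLLOW conflicts found.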